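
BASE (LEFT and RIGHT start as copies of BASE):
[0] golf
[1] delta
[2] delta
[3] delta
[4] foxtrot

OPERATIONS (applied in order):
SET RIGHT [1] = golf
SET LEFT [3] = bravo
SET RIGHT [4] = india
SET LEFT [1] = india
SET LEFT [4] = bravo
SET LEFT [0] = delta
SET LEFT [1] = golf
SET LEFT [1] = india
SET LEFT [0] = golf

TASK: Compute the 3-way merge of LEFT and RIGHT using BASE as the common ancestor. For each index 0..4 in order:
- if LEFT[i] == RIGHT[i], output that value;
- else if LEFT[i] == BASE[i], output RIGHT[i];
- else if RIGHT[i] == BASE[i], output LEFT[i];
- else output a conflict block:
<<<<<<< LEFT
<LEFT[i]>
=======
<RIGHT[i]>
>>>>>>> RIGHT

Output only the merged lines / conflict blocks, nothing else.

Answer: golf
<<<<<<< LEFT
india
=======
golf
>>>>>>> RIGHT
delta
bravo
<<<<<<< LEFT
bravo
=======
india
>>>>>>> RIGHT

Derivation:
Final LEFT:  [golf, india, delta, bravo, bravo]
Final RIGHT: [golf, golf, delta, delta, india]
i=0: L=golf R=golf -> agree -> golf
i=1: BASE=delta L=india R=golf all differ -> CONFLICT
i=2: L=delta R=delta -> agree -> delta
i=3: L=bravo, R=delta=BASE -> take LEFT -> bravo
i=4: BASE=foxtrot L=bravo R=india all differ -> CONFLICT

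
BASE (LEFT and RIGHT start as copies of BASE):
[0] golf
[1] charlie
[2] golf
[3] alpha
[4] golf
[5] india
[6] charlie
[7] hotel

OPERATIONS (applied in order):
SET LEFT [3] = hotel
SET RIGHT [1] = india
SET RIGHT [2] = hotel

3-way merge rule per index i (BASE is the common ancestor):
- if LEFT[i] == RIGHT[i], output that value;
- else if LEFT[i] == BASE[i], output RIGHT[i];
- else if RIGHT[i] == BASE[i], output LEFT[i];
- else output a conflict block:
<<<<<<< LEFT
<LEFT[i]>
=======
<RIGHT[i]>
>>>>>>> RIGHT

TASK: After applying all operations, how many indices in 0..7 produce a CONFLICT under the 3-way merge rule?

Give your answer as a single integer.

Final LEFT:  [golf, charlie, golf, hotel, golf, india, charlie, hotel]
Final RIGHT: [golf, india, hotel, alpha, golf, india, charlie, hotel]
i=0: L=golf R=golf -> agree -> golf
i=1: L=charlie=BASE, R=india -> take RIGHT -> india
i=2: L=golf=BASE, R=hotel -> take RIGHT -> hotel
i=3: L=hotel, R=alpha=BASE -> take LEFT -> hotel
i=4: L=golf R=golf -> agree -> golf
i=5: L=india R=india -> agree -> india
i=6: L=charlie R=charlie -> agree -> charlie
i=7: L=hotel R=hotel -> agree -> hotel
Conflict count: 0

Answer: 0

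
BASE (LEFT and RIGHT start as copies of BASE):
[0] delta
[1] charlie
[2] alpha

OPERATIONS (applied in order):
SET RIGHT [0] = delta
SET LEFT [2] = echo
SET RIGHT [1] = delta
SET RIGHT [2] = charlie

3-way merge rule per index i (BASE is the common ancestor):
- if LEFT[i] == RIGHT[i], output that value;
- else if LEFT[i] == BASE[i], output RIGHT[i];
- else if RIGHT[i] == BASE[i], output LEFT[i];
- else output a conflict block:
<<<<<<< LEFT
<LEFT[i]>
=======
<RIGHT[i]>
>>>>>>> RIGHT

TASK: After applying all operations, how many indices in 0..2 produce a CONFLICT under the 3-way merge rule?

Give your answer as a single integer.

Final LEFT:  [delta, charlie, echo]
Final RIGHT: [delta, delta, charlie]
i=0: L=delta R=delta -> agree -> delta
i=1: L=charlie=BASE, R=delta -> take RIGHT -> delta
i=2: BASE=alpha L=echo R=charlie all differ -> CONFLICT
Conflict count: 1

Answer: 1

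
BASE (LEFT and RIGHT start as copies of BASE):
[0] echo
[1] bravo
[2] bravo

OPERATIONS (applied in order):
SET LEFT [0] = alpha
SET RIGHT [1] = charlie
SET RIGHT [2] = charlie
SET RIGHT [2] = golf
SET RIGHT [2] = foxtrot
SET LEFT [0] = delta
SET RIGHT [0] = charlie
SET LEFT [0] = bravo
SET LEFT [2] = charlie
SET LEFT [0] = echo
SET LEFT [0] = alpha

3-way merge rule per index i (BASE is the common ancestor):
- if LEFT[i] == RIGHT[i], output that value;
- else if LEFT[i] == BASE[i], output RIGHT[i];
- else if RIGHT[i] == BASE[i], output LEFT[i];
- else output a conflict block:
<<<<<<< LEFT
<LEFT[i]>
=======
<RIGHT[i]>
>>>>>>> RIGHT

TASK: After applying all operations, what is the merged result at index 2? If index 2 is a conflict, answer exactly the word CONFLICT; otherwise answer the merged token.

Answer: CONFLICT

Derivation:
Final LEFT:  [alpha, bravo, charlie]
Final RIGHT: [charlie, charlie, foxtrot]
i=0: BASE=echo L=alpha R=charlie all differ -> CONFLICT
i=1: L=bravo=BASE, R=charlie -> take RIGHT -> charlie
i=2: BASE=bravo L=charlie R=foxtrot all differ -> CONFLICT
Index 2 -> CONFLICT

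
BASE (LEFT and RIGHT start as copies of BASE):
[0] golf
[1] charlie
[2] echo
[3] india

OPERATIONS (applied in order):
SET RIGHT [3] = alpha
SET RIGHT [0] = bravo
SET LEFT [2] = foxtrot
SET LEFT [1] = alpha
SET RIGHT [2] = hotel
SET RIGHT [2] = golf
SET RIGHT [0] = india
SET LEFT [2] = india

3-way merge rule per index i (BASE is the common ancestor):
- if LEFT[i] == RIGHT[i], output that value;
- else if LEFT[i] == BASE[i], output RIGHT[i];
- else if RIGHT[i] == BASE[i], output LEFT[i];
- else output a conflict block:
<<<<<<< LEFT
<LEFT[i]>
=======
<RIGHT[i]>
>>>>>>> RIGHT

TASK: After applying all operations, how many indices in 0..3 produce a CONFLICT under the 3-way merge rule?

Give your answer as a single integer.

Answer: 1

Derivation:
Final LEFT:  [golf, alpha, india, india]
Final RIGHT: [india, charlie, golf, alpha]
i=0: L=golf=BASE, R=india -> take RIGHT -> india
i=1: L=alpha, R=charlie=BASE -> take LEFT -> alpha
i=2: BASE=echo L=india R=golf all differ -> CONFLICT
i=3: L=india=BASE, R=alpha -> take RIGHT -> alpha
Conflict count: 1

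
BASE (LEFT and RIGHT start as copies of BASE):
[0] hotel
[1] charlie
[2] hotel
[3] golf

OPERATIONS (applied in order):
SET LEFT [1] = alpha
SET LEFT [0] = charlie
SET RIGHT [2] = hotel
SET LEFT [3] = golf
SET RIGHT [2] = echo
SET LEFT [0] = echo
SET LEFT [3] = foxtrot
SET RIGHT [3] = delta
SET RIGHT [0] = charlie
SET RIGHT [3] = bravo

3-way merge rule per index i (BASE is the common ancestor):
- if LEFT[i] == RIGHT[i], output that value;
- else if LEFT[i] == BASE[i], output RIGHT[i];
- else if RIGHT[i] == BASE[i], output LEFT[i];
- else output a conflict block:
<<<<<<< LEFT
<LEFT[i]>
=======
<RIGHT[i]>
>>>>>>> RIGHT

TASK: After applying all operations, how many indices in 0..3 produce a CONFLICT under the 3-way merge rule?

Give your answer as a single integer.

Answer: 2

Derivation:
Final LEFT:  [echo, alpha, hotel, foxtrot]
Final RIGHT: [charlie, charlie, echo, bravo]
i=0: BASE=hotel L=echo R=charlie all differ -> CONFLICT
i=1: L=alpha, R=charlie=BASE -> take LEFT -> alpha
i=2: L=hotel=BASE, R=echo -> take RIGHT -> echo
i=3: BASE=golf L=foxtrot R=bravo all differ -> CONFLICT
Conflict count: 2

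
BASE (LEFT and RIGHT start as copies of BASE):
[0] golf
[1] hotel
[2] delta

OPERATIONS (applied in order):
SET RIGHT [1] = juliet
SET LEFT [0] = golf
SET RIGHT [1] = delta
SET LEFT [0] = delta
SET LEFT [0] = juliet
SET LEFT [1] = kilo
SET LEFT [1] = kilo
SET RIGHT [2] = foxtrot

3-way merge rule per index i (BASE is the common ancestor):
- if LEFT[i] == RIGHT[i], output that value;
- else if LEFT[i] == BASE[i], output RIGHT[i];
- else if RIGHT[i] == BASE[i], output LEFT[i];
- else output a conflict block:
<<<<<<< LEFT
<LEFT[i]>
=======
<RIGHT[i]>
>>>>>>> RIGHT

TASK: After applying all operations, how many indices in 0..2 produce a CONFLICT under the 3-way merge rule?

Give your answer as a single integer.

Answer: 1

Derivation:
Final LEFT:  [juliet, kilo, delta]
Final RIGHT: [golf, delta, foxtrot]
i=0: L=juliet, R=golf=BASE -> take LEFT -> juliet
i=1: BASE=hotel L=kilo R=delta all differ -> CONFLICT
i=2: L=delta=BASE, R=foxtrot -> take RIGHT -> foxtrot
Conflict count: 1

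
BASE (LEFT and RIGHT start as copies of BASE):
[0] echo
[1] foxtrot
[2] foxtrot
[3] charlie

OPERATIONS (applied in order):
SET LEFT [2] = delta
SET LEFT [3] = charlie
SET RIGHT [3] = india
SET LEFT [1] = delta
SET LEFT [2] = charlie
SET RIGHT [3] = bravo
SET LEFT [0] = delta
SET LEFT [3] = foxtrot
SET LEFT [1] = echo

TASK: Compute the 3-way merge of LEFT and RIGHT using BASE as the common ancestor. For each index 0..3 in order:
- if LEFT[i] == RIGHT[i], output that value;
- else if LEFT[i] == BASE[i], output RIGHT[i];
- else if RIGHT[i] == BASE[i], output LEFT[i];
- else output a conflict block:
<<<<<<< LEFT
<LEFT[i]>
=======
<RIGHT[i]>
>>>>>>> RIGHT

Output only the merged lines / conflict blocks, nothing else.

Answer: delta
echo
charlie
<<<<<<< LEFT
foxtrot
=======
bravo
>>>>>>> RIGHT

Derivation:
Final LEFT:  [delta, echo, charlie, foxtrot]
Final RIGHT: [echo, foxtrot, foxtrot, bravo]
i=0: L=delta, R=echo=BASE -> take LEFT -> delta
i=1: L=echo, R=foxtrot=BASE -> take LEFT -> echo
i=2: L=charlie, R=foxtrot=BASE -> take LEFT -> charlie
i=3: BASE=charlie L=foxtrot R=bravo all differ -> CONFLICT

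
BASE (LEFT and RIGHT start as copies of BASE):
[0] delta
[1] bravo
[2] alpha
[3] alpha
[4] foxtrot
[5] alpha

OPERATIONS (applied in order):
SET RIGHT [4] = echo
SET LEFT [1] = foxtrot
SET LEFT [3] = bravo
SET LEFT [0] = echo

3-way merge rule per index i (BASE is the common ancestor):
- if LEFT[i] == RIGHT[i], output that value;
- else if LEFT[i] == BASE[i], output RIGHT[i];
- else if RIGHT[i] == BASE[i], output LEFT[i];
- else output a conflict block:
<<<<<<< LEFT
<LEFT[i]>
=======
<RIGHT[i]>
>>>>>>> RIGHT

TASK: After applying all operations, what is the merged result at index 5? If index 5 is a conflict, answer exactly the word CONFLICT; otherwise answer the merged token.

Answer: alpha

Derivation:
Final LEFT:  [echo, foxtrot, alpha, bravo, foxtrot, alpha]
Final RIGHT: [delta, bravo, alpha, alpha, echo, alpha]
i=0: L=echo, R=delta=BASE -> take LEFT -> echo
i=1: L=foxtrot, R=bravo=BASE -> take LEFT -> foxtrot
i=2: L=alpha R=alpha -> agree -> alpha
i=3: L=bravo, R=alpha=BASE -> take LEFT -> bravo
i=4: L=foxtrot=BASE, R=echo -> take RIGHT -> echo
i=5: L=alpha R=alpha -> agree -> alpha
Index 5 -> alpha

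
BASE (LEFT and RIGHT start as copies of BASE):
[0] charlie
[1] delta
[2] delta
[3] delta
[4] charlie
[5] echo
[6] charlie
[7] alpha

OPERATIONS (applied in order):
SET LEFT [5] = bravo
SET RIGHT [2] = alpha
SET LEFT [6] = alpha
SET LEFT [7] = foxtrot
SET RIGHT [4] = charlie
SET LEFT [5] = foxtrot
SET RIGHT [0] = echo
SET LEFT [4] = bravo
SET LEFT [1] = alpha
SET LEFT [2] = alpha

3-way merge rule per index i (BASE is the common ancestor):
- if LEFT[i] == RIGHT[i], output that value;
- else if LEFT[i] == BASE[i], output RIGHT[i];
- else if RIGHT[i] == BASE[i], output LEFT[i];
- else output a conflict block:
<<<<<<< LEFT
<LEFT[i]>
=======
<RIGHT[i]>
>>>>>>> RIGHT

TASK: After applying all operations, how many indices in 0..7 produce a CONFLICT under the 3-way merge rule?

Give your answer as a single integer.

Final LEFT:  [charlie, alpha, alpha, delta, bravo, foxtrot, alpha, foxtrot]
Final RIGHT: [echo, delta, alpha, delta, charlie, echo, charlie, alpha]
i=0: L=charlie=BASE, R=echo -> take RIGHT -> echo
i=1: L=alpha, R=delta=BASE -> take LEFT -> alpha
i=2: L=alpha R=alpha -> agree -> alpha
i=3: L=delta R=delta -> agree -> delta
i=4: L=bravo, R=charlie=BASE -> take LEFT -> bravo
i=5: L=foxtrot, R=echo=BASE -> take LEFT -> foxtrot
i=6: L=alpha, R=charlie=BASE -> take LEFT -> alpha
i=7: L=foxtrot, R=alpha=BASE -> take LEFT -> foxtrot
Conflict count: 0

Answer: 0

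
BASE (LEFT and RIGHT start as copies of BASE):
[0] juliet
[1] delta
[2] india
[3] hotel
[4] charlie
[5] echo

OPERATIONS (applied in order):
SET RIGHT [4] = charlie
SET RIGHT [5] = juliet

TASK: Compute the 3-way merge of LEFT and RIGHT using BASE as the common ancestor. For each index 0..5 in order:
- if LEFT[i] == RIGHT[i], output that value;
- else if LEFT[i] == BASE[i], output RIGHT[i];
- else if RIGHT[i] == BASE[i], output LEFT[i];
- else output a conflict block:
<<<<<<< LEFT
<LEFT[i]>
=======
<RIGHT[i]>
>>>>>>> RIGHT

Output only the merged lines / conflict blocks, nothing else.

Final LEFT:  [juliet, delta, india, hotel, charlie, echo]
Final RIGHT: [juliet, delta, india, hotel, charlie, juliet]
i=0: L=juliet R=juliet -> agree -> juliet
i=1: L=delta R=delta -> agree -> delta
i=2: L=india R=india -> agree -> india
i=3: L=hotel R=hotel -> agree -> hotel
i=4: L=charlie R=charlie -> agree -> charlie
i=5: L=echo=BASE, R=juliet -> take RIGHT -> juliet

Answer: juliet
delta
india
hotel
charlie
juliet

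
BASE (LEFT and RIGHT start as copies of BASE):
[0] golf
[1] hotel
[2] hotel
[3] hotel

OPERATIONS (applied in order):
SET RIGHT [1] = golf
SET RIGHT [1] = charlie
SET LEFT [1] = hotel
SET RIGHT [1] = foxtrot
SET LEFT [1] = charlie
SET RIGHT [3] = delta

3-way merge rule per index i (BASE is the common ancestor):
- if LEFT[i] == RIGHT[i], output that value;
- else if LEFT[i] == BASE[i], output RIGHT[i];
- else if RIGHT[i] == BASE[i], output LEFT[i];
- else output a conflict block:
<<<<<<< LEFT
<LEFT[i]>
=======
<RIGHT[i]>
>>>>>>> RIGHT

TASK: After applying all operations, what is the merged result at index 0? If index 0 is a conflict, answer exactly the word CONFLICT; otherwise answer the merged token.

Final LEFT:  [golf, charlie, hotel, hotel]
Final RIGHT: [golf, foxtrot, hotel, delta]
i=0: L=golf R=golf -> agree -> golf
i=1: BASE=hotel L=charlie R=foxtrot all differ -> CONFLICT
i=2: L=hotel R=hotel -> agree -> hotel
i=3: L=hotel=BASE, R=delta -> take RIGHT -> delta
Index 0 -> golf

Answer: golf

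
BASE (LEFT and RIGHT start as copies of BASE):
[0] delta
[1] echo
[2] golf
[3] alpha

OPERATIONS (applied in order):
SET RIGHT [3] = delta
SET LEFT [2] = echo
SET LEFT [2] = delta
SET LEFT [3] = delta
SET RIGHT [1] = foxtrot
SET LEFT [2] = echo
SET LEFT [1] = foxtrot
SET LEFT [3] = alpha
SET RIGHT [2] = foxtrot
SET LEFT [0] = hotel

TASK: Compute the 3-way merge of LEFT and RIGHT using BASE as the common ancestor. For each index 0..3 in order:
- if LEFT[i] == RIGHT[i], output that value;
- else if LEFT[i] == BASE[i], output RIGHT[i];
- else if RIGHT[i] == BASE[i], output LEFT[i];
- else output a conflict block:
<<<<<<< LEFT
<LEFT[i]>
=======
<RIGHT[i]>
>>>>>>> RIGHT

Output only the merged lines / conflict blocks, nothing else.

Final LEFT:  [hotel, foxtrot, echo, alpha]
Final RIGHT: [delta, foxtrot, foxtrot, delta]
i=0: L=hotel, R=delta=BASE -> take LEFT -> hotel
i=1: L=foxtrot R=foxtrot -> agree -> foxtrot
i=2: BASE=golf L=echo R=foxtrot all differ -> CONFLICT
i=3: L=alpha=BASE, R=delta -> take RIGHT -> delta

Answer: hotel
foxtrot
<<<<<<< LEFT
echo
=======
foxtrot
>>>>>>> RIGHT
delta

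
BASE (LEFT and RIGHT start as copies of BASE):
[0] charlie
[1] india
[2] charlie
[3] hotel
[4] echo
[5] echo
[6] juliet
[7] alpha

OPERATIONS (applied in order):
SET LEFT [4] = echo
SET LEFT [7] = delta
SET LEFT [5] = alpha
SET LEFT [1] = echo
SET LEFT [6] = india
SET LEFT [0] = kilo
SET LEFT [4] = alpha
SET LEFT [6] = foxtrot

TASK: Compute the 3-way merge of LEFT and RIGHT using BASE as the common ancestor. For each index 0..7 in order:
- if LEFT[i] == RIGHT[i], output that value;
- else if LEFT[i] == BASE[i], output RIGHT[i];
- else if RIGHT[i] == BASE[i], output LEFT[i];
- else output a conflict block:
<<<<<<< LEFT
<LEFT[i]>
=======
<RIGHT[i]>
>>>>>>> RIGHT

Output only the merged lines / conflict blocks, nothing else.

Answer: kilo
echo
charlie
hotel
alpha
alpha
foxtrot
delta

Derivation:
Final LEFT:  [kilo, echo, charlie, hotel, alpha, alpha, foxtrot, delta]
Final RIGHT: [charlie, india, charlie, hotel, echo, echo, juliet, alpha]
i=0: L=kilo, R=charlie=BASE -> take LEFT -> kilo
i=1: L=echo, R=india=BASE -> take LEFT -> echo
i=2: L=charlie R=charlie -> agree -> charlie
i=3: L=hotel R=hotel -> agree -> hotel
i=4: L=alpha, R=echo=BASE -> take LEFT -> alpha
i=5: L=alpha, R=echo=BASE -> take LEFT -> alpha
i=6: L=foxtrot, R=juliet=BASE -> take LEFT -> foxtrot
i=7: L=delta, R=alpha=BASE -> take LEFT -> delta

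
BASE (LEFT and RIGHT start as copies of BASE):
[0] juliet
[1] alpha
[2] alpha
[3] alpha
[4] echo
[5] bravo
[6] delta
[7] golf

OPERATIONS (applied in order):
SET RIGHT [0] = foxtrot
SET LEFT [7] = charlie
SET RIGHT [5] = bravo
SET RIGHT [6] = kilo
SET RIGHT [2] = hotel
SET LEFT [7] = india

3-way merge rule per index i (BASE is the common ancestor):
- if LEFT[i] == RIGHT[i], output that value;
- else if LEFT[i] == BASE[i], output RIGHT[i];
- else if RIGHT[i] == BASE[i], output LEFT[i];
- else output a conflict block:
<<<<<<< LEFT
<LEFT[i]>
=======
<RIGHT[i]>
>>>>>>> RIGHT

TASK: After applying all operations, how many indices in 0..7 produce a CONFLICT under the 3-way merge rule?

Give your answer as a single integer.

Final LEFT:  [juliet, alpha, alpha, alpha, echo, bravo, delta, india]
Final RIGHT: [foxtrot, alpha, hotel, alpha, echo, bravo, kilo, golf]
i=0: L=juliet=BASE, R=foxtrot -> take RIGHT -> foxtrot
i=1: L=alpha R=alpha -> agree -> alpha
i=2: L=alpha=BASE, R=hotel -> take RIGHT -> hotel
i=3: L=alpha R=alpha -> agree -> alpha
i=4: L=echo R=echo -> agree -> echo
i=5: L=bravo R=bravo -> agree -> bravo
i=6: L=delta=BASE, R=kilo -> take RIGHT -> kilo
i=7: L=india, R=golf=BASE -> take LEFT -> india
Conflict count: 0

Answer: 0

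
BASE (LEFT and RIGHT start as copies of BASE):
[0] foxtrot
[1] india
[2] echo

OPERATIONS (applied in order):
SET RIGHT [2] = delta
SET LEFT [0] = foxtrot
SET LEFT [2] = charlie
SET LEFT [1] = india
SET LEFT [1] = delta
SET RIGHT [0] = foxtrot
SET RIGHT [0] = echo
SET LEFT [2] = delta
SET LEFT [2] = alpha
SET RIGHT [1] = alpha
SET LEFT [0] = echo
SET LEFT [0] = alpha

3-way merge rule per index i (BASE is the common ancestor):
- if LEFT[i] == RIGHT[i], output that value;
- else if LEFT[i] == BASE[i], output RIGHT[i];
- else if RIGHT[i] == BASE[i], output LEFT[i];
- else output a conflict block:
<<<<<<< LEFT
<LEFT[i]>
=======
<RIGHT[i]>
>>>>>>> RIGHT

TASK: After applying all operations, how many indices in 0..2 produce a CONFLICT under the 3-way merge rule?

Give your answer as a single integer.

Final LEFT:  [alpha, delta, alpha]
Final RIGHT: [echo, alpha, delta]
i=0: BASE=foxtrot L=alpha R=echo all differ -> CONFLICT
i=1: BASE=india L=delta R=alpha all differ -> CONFLICT
i=2: BASE=echo L=alpha R=delta all differ -> CONFLICT
Conflict count: 3

Answer: 3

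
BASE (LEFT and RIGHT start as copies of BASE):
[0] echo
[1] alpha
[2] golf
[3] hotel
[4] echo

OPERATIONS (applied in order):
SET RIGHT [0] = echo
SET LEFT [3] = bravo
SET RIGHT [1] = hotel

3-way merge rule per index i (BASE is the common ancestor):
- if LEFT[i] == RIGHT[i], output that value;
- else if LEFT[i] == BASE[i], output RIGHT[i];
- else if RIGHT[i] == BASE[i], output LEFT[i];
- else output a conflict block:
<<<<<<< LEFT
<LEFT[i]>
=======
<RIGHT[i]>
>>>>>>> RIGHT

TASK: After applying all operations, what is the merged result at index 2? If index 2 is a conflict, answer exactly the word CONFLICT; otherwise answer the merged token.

Answer: golf

Derivation:
Final LEFT:  [echo, alpha, golf, bravo, echo]
Final RIGHT: [echo, hotel, golf, hotel, echo]
i=0: L=echo R=echo -> agree -> echo
i=1: L=alpha=BASE, R=hotel -> take RIGHT -> hotel
i=2: L=golf R=golf -> agree -> golf
i=3: L=bravo, R=hotel=BASE -> take LEFT -> bravo
i=4: L=echo R=echo -> agree -> echo
Index 2 -> golf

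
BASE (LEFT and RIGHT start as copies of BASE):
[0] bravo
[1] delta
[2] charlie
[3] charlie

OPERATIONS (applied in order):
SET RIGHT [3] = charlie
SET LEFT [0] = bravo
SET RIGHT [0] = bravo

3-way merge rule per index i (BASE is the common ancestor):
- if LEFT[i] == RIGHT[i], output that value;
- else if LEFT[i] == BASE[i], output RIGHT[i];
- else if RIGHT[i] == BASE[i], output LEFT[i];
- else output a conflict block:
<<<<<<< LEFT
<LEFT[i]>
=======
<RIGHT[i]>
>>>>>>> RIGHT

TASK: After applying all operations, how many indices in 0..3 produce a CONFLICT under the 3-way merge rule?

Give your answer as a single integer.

Final LEFT:  [bravo, delta, charlie, charlie]
Final RIGHT: [bravo, delta, charlie, charlie]
i=0: L=bravo R=bravo -> agree -> bravo
i=1: L=delta R=delta -> agree -> delta
i=2: L=charlie R=charlie -> agree -> charlie
i=3: L=charlie R=charlie -> agree -> charlie
Conflict count: 0

Answer: 0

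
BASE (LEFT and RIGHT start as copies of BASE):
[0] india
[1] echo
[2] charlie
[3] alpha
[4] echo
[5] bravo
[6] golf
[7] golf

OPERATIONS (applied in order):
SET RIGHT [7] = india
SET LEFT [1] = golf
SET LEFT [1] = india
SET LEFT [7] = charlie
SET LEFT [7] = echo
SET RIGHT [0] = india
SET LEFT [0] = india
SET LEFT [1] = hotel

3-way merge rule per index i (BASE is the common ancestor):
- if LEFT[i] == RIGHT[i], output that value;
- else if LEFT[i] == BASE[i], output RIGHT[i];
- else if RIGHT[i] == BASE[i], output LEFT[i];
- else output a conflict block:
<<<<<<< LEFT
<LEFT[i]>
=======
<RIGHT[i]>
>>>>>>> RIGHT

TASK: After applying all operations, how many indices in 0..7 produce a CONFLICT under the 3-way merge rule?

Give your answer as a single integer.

Final LEFT:  [india, hotel, charlie, alpha, echo, bravo, golf, echo]
Final RIGHT: [india, echo, charlie, alpha, echo, bravo, golf, india]
i=0: L=india R=india -> agree -> india
i=1: L=hotel, R=echo=BASE -> take LEFT -> hotel
i=2: L=charlie R=charlie -> agree -> charlie
i=3: L=alpha R=alpha -> agree -> alpha
i=4: L=echo R=echo -> agree -> echo
i=5: L=bravo R=bravo -> agree -> bravo
i=6: L=golf R=golf -> agree -> golf
i=7: BASE=golf L=echo R=india all differ -> CONFLICT
Conflict count: 1

Answer: 1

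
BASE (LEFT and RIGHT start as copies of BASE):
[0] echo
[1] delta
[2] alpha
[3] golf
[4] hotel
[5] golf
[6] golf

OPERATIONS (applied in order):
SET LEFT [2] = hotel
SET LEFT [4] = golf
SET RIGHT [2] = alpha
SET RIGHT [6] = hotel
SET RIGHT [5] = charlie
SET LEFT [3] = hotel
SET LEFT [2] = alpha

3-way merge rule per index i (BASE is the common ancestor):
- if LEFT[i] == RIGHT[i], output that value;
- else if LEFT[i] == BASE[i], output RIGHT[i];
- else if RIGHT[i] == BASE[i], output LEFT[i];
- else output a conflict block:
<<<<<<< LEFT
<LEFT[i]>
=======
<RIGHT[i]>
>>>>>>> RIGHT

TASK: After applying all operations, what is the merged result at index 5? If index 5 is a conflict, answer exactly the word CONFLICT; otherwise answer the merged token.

Answer: charlie

Derivation:
Final LEFT:  [echo, delta, alpha, hotel, golf, golf, golf]
Final RIGHT: [echo, delta, alpha, golf, hotel, charlie, hotel]
i=0: L=echo R=echo -> agree -> echo
i=1: L=delta R=delta -> agree -> delta
i=2: L=alpha R=alpha -> agree -> alpha
i=3: L=hotel, R=golf=BASE -> take LEFT -> hotel
i=4: L=golf, R=hotel=BASE -> take LEFT -> golf
i=5: L=golf=BASE, R=charlie -> take RIGHT -> charlie
i=6: L=golf=BASE, R=hotel -> take RIGHT -> hotel
Index 5 -> charlie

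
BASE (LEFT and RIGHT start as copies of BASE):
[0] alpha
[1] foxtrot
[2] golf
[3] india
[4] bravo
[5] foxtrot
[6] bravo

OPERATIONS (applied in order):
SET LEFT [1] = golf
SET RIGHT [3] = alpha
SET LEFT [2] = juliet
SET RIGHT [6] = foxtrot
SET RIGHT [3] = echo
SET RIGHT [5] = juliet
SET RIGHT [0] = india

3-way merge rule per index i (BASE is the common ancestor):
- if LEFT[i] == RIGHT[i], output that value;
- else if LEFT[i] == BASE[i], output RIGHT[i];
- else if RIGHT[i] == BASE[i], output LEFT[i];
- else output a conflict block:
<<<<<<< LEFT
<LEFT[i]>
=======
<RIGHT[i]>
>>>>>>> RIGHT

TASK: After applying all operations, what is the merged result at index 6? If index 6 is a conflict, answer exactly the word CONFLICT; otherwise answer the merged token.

Answer: foxtrot

Derivation:
Final LEFT:  [alpha, golf, juliet, india, bravo, foxtrot, bravo]
Final RIGHT: [india, foxtrot, golf, echo, bravo, juliet, foxtrot]
i=0: L=alpha=BASE, R=india -> take RIGHT -> india
i=1: L=golf, R=foxtrot=BASE -> take LEFT -> golf
i=2: L=juliet, R=golf=BASE -> take LEFT -> juliet
i=3: L=india=BASE, R=echo -> take RIGHT -> echo
i=4: L=bravo R=bravo -> agree -> bravo
i=5: L=foxtrot=BASE, R=juliet -> take RIGHT -> juliet
i=6: L=bravo=BASE, R=foxtrot -> take RIGHT -> foxtrot
Index 6 -> foxtrot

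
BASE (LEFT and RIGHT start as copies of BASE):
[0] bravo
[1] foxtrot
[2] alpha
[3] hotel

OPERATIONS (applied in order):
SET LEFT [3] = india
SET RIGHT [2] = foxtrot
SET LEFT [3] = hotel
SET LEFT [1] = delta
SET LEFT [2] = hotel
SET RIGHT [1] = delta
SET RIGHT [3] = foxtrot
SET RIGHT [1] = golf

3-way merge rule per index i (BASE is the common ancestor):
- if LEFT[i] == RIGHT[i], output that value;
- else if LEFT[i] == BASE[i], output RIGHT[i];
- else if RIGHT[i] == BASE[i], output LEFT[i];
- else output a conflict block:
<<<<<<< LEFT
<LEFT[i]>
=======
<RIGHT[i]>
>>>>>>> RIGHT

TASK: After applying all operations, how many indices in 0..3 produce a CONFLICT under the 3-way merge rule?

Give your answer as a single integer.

Final LEFT:  [bravo, delta, hotel, hotel]
Final RIGHT: [bravo, golf, foxtrot, foxtrot]
i=0: L=bravo R=bravo -> agree -> bravo
i=1: BASE=foxtrot L=delta R=golf all differ -> CONFLICT
i=2: BASE=alpha L=hotel R=foxtrot all differ -> CONFLICT
i=3: L=hotel=BASE, R=foxtrot -> take RIGHT -> foxtrot
Conflict count: 2

Answer: 2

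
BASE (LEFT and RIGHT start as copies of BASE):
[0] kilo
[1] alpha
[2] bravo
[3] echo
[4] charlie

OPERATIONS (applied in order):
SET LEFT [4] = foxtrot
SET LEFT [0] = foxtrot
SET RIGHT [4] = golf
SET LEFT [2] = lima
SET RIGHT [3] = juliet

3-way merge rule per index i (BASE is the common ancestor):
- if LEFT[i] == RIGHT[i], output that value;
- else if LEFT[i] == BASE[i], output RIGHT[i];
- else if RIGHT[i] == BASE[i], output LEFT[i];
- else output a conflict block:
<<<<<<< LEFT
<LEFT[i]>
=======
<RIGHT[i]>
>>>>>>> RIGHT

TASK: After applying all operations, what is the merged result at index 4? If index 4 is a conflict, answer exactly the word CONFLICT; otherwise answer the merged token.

Final LEFT:  [foxtrot, alpha, lima, echo, foxtrot]
Final RIGHT: [kilo, alpha, bravo, juliet, golf]
i=0: L=foxtrot, R=kilo=BASE -> take LEFT -> foxtrot
i=1: L=alpha R=alpha -> agree -> alpha
i=2: L=lima, R=bravo=BASE -> take LEFT -> lima
i=3: L=echo=BASE, R=juliet -> take RIGHT -> juliet
i=4: BASE=charlie L=foxtrot R=golf all differ -> CONFLICT
Index 4 -> CONFLICT

Answer: CONFLICT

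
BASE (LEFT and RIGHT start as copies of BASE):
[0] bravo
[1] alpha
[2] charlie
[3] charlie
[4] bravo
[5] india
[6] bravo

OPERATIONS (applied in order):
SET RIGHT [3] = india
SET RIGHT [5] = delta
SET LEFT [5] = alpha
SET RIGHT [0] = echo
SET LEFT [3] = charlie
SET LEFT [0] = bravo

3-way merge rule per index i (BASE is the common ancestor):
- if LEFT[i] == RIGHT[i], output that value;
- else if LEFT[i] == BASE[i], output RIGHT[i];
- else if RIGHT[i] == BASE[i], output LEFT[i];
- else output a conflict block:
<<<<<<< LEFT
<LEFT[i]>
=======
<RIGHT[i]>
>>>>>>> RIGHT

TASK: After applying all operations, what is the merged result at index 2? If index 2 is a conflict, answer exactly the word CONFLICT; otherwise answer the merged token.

Final LEFT:  [bravo, alpha, charlie, charlie, bravo, alpha, bravo]
Final RIGHT: [echo, alpha, charlie, india, bravo, delta, bravo]
i=0: L=bravo=BASE, R=echo -> take RIGHT -> echo
i=1: L=alpha R=alpha -> agree -> alpha
i=2: L=charlie R=charlie -> agree -> charlie
i=3: L=charlie=BASE, R=india -> take RIGHT -> india
i=4: L=bravo R=bravo -> agree -> bravo
i=5: BASE=india L=alpha R=delta all differ -> CONFLICT
i=6: L=bravo R=bravo -> agree -> bravo
Index 2 -> charlie

Answer: charlie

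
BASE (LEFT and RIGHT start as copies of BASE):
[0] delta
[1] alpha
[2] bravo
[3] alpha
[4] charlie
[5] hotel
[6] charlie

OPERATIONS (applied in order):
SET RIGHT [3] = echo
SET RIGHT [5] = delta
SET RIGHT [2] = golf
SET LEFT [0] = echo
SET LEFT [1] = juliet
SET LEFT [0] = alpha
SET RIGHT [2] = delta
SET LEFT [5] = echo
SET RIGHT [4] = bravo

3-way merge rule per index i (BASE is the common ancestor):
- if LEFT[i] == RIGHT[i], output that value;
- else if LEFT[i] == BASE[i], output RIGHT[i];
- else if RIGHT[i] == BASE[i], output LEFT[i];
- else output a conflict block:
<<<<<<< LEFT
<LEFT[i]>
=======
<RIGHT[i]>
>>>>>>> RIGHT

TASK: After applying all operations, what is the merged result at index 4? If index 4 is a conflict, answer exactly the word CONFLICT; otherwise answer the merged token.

Final LEFT:  [alpha, juliet, bravo, alpha, charlie, echo, charlie]
Final RIGHT: [delta, alpha, delta, echo, bravo, delta, charlie]
i=0: L=alpha, R=delta=BASE -> take LEFT -> alpha
i=1: L=juliet, R=alpha=BASE -> take LEFT -> juliet
i=2: L=bravo=BASE, R=delta -> take RIGHT -> delta
i=3: L=alpha=BASE, R=echo -> take RIGHT -> echo
i=4: L=charlie=BASE, R=bravo -> take RIGHT -> bravo
i=5: BASE=hotel L=echo R=delta all differ -> CONFLICT
i=6: L=charlie R=charlie -> agree -> charlie
Index 4 -> bravo

Answer: bravo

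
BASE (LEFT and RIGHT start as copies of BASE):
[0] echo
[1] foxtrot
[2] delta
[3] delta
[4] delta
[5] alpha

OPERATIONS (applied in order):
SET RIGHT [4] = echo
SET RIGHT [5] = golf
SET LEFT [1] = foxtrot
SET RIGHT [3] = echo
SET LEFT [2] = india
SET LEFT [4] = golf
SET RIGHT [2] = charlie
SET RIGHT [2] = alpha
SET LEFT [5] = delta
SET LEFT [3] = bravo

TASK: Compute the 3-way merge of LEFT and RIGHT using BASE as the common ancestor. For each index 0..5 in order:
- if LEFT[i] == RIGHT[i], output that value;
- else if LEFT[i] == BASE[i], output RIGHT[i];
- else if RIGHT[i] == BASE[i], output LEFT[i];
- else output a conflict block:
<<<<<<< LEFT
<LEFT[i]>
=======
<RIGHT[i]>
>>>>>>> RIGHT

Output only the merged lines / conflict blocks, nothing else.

Answer: echo
foxtrot
<<<<<<< LEFT
india
=======
alpha
>>>>>>> RIGHT
<<<<<<< LEFT
bravo
=======
echo
>>>>>>> RIGHT
<<<<<<< LEFT
golf
=======
echo
>>>>>>> RIGHT
<<<<<<< LEFT
delta
=======
golf
>>>>>>> RIGHT

Derivation:
Final LEFT:  [echo, foxtrot, india, bravo, golf, delta]
Final RIGHT: [echo, foxtrot, alpha, echo, echo, golf]
i=0: L=echo R=echo -> agree -> echo
i=1: L=foxtrot R=foxtrot -> agree -> foxtrot
i=2: BASE=delta L=india R=alpha all differ -> CONFLICT
i=3: BASE=delta L=bravo R=echo all differ -> CONFLICT
i=4: BASE=delta L=golf R=echo all differ -> CONFLICT
i=5: BASE=alpha L=delta R=golf all differ -> CONFLICT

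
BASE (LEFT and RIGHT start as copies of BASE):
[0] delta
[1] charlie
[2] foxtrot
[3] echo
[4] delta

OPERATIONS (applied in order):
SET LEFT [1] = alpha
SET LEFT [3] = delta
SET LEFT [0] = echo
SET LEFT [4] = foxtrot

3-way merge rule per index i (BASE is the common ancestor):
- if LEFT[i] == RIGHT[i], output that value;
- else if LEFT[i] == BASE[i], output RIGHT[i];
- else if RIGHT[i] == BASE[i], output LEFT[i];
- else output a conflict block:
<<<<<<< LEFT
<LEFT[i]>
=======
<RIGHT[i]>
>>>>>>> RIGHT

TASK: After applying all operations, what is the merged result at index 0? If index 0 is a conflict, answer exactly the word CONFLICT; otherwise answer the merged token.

Final LEFT:  [echo, alpha, foxtrot, delta, foxtrot]
Final RIGHT: [delta, charlie, foxtrot, echo, delta]
i=0: L=echo, R=delta=BASE -> take LEFT -> echo
i=1: L=alpha, R=charlie=BASE -> take LEFT -> alpha
i=2: L=foxtrot R=foxtrot -> agree -> foxtrot
i=3: L=delta, R=echo=BASE -> take LEFT -> delta
i=4: L=foxtrot, R=delta=BASE -> take LEFT -> foxtrot
Index 0 -> echo

Answer: echo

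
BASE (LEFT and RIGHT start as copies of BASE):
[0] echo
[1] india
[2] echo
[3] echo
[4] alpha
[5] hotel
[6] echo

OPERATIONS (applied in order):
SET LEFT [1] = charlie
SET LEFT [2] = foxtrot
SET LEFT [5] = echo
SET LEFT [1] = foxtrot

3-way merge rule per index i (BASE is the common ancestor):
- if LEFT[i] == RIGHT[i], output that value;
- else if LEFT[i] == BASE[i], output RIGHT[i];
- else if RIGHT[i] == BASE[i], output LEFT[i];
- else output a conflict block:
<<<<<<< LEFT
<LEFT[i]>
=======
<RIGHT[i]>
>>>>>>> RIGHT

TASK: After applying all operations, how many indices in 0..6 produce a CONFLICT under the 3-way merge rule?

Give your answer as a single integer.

Answer: 0

Derivation:
Final LEFT:  [echo, foxtrot, foxtrot, echo, alpha, echo, echo]
Final RIGHT: [echo, india, echo, echo, alpha, hotel, echo]
i=0: L=echo R=echo -> agree -> echo
i=1: L=foxtrot, R=india=BASE -> take LEFT -> foxtrot
i=2: L=foxtrot, R=echo=BASE -> take LEFT -> foxtrot
i=3: L=echo R=echo -> agree -> echo
i=4: L=alpha R=alpha -> agree -> alpha
i=5: L=echo, R=hotel=BASE -> take LEFT -> echo
i=6: L=echo R=echo -> agree -> echo
Conflict count: 0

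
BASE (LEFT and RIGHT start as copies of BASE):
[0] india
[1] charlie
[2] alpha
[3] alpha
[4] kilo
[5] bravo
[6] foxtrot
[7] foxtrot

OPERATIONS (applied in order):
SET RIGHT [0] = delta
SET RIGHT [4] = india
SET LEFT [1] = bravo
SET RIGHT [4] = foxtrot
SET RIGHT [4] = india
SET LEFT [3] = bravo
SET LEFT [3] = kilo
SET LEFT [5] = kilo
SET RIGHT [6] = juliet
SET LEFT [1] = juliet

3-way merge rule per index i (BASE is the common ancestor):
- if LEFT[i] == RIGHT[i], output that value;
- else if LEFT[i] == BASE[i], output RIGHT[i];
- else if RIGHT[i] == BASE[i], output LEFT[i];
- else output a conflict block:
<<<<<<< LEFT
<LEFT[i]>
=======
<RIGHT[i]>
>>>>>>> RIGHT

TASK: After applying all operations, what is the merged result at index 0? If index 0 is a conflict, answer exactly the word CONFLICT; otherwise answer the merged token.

Answer: delta

Derivation:
Final LEFT:  [india, juliet, alpha, kilo, kilo, kilo, foxtrot, foxtrot]
Final RIGHT: [delta, charlie, alpha, alpha, india, bravo, juliet, foxtrot]
i=0: L=india=BASE, R=delta -> take RIGHT -> delta
i=1: L=juliet, R=charlie=BASE -> take LEFT -> juliet
i=2: L=alpha R=alpha -> agree -> alpha
i=3: L=kilo, R=alpha=BASE -> take LEFT -> kilo
i=4: L=kilo=BASE, R=india -> take RIGHT -> india
i=5: L=kilo, R=bravo=BASE -> take LEFT -> kilo
i=6: L=foxtrot=BASE, R=juliet -> take RIGHT -> juliet
i=7: L=foxtrot R=foxtrot -> agree -> foxtrot
Index 0 -> delta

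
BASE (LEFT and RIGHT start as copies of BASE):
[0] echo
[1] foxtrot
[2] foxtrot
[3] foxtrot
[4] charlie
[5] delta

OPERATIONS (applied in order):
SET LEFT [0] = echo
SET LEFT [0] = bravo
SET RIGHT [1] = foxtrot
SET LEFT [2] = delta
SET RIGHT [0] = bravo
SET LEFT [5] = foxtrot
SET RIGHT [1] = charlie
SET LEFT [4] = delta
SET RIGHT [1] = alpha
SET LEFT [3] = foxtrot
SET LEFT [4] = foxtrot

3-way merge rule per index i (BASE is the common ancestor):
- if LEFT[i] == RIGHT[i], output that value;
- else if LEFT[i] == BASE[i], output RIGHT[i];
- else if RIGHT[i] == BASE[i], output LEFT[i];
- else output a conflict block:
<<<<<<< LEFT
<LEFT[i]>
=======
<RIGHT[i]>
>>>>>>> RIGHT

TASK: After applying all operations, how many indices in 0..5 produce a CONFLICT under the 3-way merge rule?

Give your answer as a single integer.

Final LEFT:  [bravo, foxtrot, delta, foxtrot, foxtrot, foxtrot]
Final RIGHT: [bravo, alpha, foxtrot, foxtrot, charlie, delta]
i=0: L=bravo R=bravo -> agree -> bravo
i=1: L=foxtrot=BASE, R=alpha -> take RIGHT -> alpha
i=2: L=delta, R=foxtrot=BASE -> take LEFT -> delta
i=3: L=foxtrot R=foxtrot -> agree -> foxtrot
i=4: L=foxtrot, R=charlie=BASE -> take LEFT -> foxtrot
i=5: L=foxtrot, R=delta=BASE -> take LEFT -> foxtrot
Conflict count: 0

Answer: 0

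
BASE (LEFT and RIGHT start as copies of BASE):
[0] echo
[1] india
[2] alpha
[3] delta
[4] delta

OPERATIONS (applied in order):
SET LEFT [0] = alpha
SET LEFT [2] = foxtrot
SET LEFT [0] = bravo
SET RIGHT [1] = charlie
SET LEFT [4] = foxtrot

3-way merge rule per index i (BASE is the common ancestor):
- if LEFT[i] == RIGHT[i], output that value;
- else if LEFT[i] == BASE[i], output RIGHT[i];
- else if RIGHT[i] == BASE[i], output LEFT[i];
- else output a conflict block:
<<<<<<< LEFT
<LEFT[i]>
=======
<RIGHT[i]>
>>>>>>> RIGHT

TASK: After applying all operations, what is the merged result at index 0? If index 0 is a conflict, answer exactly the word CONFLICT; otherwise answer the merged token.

Final LEFT:  [bravo, india, foxtrot, delta, foxtrot]
Final RIGHT: [echo, charlie, alpha, delta, delta]
i=0: L=bravo, R=echo=BASE -> take LEFT -> bravo
i=1: L=india=BASE, R=charlie -> take RIGHT -> charlie
i=2: L=foxtrot, R=alpha=BASE -> take LEFT -> foxtrot
i=3: L=delta R=delta -> agree -> delta
i=4: L=foxtrot, R=delta=BASE -> take LEFT -> foxtrot
Index 0 -> bravo

Answer: bravo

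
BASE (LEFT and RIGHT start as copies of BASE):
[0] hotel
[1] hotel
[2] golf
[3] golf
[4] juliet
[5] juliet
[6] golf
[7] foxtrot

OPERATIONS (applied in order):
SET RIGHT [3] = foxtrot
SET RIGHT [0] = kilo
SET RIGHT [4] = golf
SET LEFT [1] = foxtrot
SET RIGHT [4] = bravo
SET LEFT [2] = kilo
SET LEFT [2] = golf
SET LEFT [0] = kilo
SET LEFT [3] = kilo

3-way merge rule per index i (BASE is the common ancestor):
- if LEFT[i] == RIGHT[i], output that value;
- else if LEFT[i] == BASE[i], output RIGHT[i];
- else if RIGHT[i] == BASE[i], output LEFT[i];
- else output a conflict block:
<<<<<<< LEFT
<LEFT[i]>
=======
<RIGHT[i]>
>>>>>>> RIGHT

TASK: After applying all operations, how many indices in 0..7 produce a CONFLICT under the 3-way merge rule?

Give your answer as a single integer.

Answer: 1

Derivation:
Final LEFT:  [kilo, foxtrot, golf, kilo, juliet, juliet, golf, foxtrot]
Final RIGHT: [kilo, hotel, golf, foxtrot, bravo, juliet, golf, foxtrot]
i=0: L=kilo R=kilo -> agree -> kilo
i=1: L=foxtrot, R=hotel=BASE -> take LEFT -> foxtrot
i=2: L=golf R=golf -> agree -> golf
i=3: BASE=golf L=kilo R=foxtrot all differ -> CONFLICT
i=4: L=juliet=BASE, R=bravo -> take RIGHT -> bravo
i=5: L=juliet R=juliet -> agree -> juliet
i=6: L=golf R=golf -> agree -> golf
i=7: L=foxtrot R=foxtrot -> agree -> foxtrot
Conflict count: 1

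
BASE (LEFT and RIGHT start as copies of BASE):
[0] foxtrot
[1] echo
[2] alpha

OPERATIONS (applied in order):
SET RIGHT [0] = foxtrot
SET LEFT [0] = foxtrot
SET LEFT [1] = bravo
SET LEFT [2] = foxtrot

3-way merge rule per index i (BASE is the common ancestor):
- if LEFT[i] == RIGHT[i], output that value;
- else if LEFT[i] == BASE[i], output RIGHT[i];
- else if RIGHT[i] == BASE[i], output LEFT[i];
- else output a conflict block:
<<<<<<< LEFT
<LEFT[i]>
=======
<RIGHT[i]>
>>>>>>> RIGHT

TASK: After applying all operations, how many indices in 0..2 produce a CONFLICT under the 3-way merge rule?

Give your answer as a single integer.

Final LEFT:  [foxtrot, bravo, foxtrot]
Final RIGHT: [foxtrot, echo, alpha]
i=0: L=foxtrot R=foxtrot -> agree -> foxtrot
i=1: L=bravo, R=echo=BASE -> take LEFT -> bravo
i=2: L=foxtrot, R=alpha=BASE -> take LEFT -> foxtrot
Conflict count: 0

Answer: 0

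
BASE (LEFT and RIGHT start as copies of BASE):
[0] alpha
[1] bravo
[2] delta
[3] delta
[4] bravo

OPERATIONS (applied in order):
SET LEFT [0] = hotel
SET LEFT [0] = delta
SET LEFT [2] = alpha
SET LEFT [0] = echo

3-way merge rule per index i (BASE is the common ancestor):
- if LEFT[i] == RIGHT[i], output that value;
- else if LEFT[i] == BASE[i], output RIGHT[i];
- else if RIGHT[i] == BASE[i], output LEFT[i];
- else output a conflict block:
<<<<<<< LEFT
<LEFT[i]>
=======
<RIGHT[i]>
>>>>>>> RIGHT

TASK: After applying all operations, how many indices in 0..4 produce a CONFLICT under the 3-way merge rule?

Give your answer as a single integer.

Answer: 0

Derivation:
Final LEFT:  [echo, bravo, alpha, delta, bravo]
Final RIGHT: [alpha, bravo, delta, delta, bravo]
i=0: L=echo, R=alpha=BASE -> take LEFT -> echo
i=1: L=bravo R=bravo -> agree -> bravo
i=2: L=alpha, R=delta=BASE -> take LEFT -> alpha
i=3: L=delta R=delta -> agree -> delta
i=4: L=bravo R=bravo -> agree -> bravo
Conflict count: 0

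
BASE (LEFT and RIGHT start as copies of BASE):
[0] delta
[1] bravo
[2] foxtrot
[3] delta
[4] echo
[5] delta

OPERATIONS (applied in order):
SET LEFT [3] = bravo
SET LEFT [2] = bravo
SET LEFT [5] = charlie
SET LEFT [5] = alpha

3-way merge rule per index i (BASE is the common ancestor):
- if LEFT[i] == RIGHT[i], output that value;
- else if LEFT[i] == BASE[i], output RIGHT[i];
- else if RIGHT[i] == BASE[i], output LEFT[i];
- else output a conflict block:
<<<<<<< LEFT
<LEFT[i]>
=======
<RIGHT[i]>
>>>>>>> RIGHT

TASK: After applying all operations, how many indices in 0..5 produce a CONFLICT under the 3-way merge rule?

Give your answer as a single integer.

Answer: 0

Derivation:
Final LEFT:  [delta, bravo, bravo, bravo, echo, alpha]
Final RIGHT: [delta, bravo, foxtrot, delta, echo, delta]
i=0: L=delta R=delta -> agree -> delta
i=1: L=bravo R=bravo -> agree -> bravo
i=2: L=bravo, R=foxtrot=BASE -> take LEFT -> bravo
i=3: L=bravo, R=delta=BASE -> take LEFT -> bravo
i=4: L=echo R=echo -> agree -> echo
i=5: L=alpha, R=delta=BASE -> take LEFT -> alpha
Conflict count: 0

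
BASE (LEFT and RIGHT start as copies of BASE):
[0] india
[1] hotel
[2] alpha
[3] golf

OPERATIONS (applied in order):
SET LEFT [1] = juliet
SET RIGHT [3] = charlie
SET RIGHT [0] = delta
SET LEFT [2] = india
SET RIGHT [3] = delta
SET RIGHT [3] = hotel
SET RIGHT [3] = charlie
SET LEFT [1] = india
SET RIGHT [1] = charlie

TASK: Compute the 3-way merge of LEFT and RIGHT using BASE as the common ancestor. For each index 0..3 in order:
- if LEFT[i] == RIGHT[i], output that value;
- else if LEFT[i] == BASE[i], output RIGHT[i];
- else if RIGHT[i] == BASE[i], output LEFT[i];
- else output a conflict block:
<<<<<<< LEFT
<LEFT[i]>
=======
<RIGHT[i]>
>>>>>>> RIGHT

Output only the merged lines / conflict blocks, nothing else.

Answer: delta
<<<<<<< LEFT
india
=======
charlie
>>>>>>> RIGHT
india
charlie

Derivation:
Final LEFT:  [india, india, india, golf]
Final RIGHT: [delta, charlie, alpha, charlie]
i=0: L=india=BASE, R=delta -> take RIGHT -> delta
i=1: BASE=hotel L=india R=charlie all differ -> CONFLICT
i=2: L=india, R=alpha=BASE -> take LEFT -> india
i=3: L=golf=BASE, R=charlie -> take RIGHT -> charlie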